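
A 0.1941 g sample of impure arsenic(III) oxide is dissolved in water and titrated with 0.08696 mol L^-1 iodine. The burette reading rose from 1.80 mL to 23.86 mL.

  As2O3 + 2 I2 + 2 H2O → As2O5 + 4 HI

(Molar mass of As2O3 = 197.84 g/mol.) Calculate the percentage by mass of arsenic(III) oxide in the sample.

97.77 %

n(I2) = 0.02206 L × 0.08696 mol/L = 1.918 × 10^-3 mol
From the 1:2 ratio, n(As2O3) = 1/2 × 1.918 × 10^-3 = 9.592 × 10^-4 mol
mass of As2O3 = 9.592 × 10^-4 × 197.84 g/mol = 0.1898 g
% As2O3 = 0.1898 / 0.1941 × 100 = 97.77 %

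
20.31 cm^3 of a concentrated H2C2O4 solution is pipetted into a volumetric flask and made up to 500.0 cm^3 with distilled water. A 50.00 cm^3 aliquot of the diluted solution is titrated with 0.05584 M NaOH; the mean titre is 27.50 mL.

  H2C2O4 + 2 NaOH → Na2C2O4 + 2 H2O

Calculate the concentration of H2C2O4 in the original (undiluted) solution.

0.3780 M

n(NaOH) = 0.02750 × 0.05584 = 1.536 × 10^-3 mol
From the 1:2 ratio, n(H2C2O4) in the aliquot = 1/2 × 1.536 × 10^-3 = 7.678 × 10^-4 mol
[H2C2O4]_dilute = 7.678 × 10^-4 / 0.05000 = 0.01536 mol/L
Dilution factor = 500.0 / 20.31 = 24.62
[H2C2O4]_stock = 0.01536 × 24.62 = 0.3780 mol/L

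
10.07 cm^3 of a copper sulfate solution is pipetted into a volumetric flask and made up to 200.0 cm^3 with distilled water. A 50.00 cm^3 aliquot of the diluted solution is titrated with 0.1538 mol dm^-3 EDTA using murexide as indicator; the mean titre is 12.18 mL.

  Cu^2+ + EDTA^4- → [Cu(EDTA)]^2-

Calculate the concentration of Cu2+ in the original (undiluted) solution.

n(EDTA) = 0.01218 × 0.1538 = 1.873 × 10^-3 mol
n(Cu2+) in the aliquot = 1.873 × 10^-3 mol (1:1 ratio)
[Cu2+]_dilute = 1.873 × 10^-3 / 0.05000 = 0.03747 mol/L
Dilution factor = 200.0 / 10.07 = 19.86
[Cu2+]_stock = 0.03747 × 19.86 = 0.7441 mol/L

0.7441 mol/L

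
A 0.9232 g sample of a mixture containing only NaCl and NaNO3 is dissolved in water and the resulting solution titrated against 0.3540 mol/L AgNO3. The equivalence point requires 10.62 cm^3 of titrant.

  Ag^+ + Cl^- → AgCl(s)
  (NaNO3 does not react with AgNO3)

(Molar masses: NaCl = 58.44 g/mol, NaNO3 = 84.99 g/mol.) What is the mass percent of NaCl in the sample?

n(AgNO3) = 0.01062 × 0.3540 = 3.759 × 10^-3 mol
Let x = n(NaCl), y = n(NaNO3).
Titrant: 1x = 3.759 × 10^-3;  mass: 58.44x + 84.99y = 0.9232
Solving, x = 3.759 × 10^-3 mol, y = 8.277 × 10^-3 mol
mass of NaCl = 3.759 × 10^-3 × 58.44 = 0.2197 g
% NaCl = 0.2197 / 0.9232 × 100 = 23.80 %

23.80 %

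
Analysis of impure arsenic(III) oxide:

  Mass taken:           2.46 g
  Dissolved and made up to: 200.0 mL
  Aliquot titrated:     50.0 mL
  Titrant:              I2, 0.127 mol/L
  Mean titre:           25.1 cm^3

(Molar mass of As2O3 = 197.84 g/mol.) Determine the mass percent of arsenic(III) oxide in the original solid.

51.3 %

As2O3 + 2 I2 + 2 H2O → As2O5 + 4 HI
n(I2) per titration = 0.0251 × 0.127 = 3.19 × 10^-3 mol
From the 1:2 ratio, n(As2O3) in each aliquot = 1/2 × 3.19 × 10^-3 = 1.59 × 10^-3 mol
n(As2O3) in the whole flask = 1.59 × 10^-3 × 200.0/50.0 = 6.38 × 10^-3 mol
mass of As2O3 = 6.38 × 10^-3 × 197.84 = 1.26 g
% As2O3 = 1.26 / 2.46 × 100 = 51.3 %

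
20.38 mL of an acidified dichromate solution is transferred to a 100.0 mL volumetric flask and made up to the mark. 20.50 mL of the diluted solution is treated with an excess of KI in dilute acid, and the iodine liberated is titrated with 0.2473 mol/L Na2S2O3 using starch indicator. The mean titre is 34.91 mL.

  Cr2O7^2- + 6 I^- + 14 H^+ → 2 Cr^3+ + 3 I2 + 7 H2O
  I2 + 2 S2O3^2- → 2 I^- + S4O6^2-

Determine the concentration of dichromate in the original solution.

n(S2O3^2-) = 0.03491 × 0.2473 = 8.633 × 10^-3 mol
n(I2) = n(S2O3^2-)/2 = 4.317 × 10^-3 mol
From the 1:3 ratio, n(Cr2O7^2-) in the aliquot = 1/3 × 4.317 × 10^-3 = 1.439 × 10^-3 mol
[Cr2O7^2-]_dilute = 1.439 × 10^-3 / 0.02050 = 0.07019 mol/L
[Cr2O7^2-]_original = 0.07019 × 100.0/20.38 = 0.3444 mol/L

0.3444 mol/L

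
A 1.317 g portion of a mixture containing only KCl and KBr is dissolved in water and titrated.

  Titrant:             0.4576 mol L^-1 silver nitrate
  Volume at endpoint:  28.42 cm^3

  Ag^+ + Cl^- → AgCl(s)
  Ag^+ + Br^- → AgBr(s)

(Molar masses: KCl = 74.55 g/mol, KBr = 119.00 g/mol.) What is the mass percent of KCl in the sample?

29.37 %

n(AgNO3) = 0.02842 × 0.4576 = 0.01300 mol
Let x = n(KCl), y = n(KBr).
Titrant: 1x + 1y = 0.01300;  mass: 74.55x + 119.00y = 1.317
Solving, x = 5.188 × 10^-3 mol, y = 7.817 × 10^-3 mol
mass of KCl = 5.188 × 10^-3 × 74.55 = 0.3867 g
% KCl = 0.3867 / 1.317 × 100 = 29.37 %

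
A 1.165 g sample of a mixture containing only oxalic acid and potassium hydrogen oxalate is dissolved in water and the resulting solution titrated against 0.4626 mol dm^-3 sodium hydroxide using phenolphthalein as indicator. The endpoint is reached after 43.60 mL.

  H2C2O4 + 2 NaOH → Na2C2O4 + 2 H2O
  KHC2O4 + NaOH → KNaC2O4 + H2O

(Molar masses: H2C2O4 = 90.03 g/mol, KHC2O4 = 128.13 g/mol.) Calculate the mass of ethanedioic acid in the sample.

0.7687 g

n(NaOH) = 0.04360 × 0.4626 = 0.02017 mol
Let x = n(H2C2O4), y = n(KHC2O4).
Titrant: 2x + 1y = 0.02017;  mass: 90.03x + 128.13y = 1.165
Solving, x = 8.538 × 10^-3 mol, y = 3.093 × 10^-3 mol
mass of H2C2O4 = 8.538 × 10^-3 × 90.03 = 0.7687 g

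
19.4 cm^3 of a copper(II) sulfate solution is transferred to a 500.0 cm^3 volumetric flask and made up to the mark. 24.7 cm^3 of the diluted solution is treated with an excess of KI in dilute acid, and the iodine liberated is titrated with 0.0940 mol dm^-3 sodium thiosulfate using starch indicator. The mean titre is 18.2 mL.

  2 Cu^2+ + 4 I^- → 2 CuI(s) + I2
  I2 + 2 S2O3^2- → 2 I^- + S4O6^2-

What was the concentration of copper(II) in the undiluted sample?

n(S2O3^2-) = 0.0182 × 0.0940 = 1.71 × 10^-3 mol
n(I2) = n(S2O3^2-)/2 = 8.55 × 10^-4 mol
From the 2:1 ratio, n(Cu2+) in the aliquot = 2/1 × 8.55 × 10^-4 = 1.71 × 10^-3 mol
[Cu2+]_dilute = 1.71 × 10^-3 / 0.0247 = 0.0693 mol/L
[Cu2+]_original = 0.0693 × 500.0/19.4 = 1.79 mol/L

1.79 mol/L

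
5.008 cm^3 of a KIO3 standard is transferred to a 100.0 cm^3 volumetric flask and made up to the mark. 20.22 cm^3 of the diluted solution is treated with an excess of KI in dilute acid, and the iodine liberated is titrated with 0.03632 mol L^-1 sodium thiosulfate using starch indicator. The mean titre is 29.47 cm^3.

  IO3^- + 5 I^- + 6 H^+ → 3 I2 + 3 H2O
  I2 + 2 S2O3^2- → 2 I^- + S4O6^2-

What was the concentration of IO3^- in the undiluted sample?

n(S2O3^2-) = 0.02947 × 0.03632 = 1.070 × 10^-3 mol
n(I2) = n(S2O3^2-)/2 = 5.352 × 10^-4 mol
From the 1:3 ratio, n(IO3^-) in the aliquot = 1/3 × 5.352 × 10^-4 = 1.784 × 10^-4 mol
[IO3^-]_dilute = 1.784 × 10^-4 / 0.02022 = 0.008823 mol/L
[IO3^-]_original = 0.008823 × 100.0/5.008 = 0.1762 mol/L

0.1762 mol/L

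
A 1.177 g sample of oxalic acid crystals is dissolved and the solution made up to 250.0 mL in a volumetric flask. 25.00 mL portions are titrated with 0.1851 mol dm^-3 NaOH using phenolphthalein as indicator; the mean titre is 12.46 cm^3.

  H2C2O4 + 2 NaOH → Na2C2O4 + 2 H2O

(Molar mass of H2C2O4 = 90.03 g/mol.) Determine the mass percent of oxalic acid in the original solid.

88.21 %

n(NaOH) per titration = 0.01246 × 0.1851 = 2.306 × 10^-3 mol
From the 1:2 ratio, n(H2C2O4) in each aliquot = 1/2 × 2.306 × 10^-3 = 1.153 × 10^-3 mol
n(H2C2O4) in the whole flask = 1.153 × 10^-3 × 250.0/25.00 = 0.01153 mol
mass of H2C2O4 = 0.01153 × 90.03 = 1.038 g
% H2C2O4 = 1.038 / 1.177 × 100 = 88.21 %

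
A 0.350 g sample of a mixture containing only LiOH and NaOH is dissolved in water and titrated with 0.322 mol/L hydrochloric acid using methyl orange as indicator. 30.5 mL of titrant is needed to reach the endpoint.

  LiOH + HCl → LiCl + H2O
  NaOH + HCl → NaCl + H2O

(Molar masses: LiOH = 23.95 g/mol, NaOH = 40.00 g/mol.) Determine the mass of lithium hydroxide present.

n(HCl) = 0.0305 × 0.322 = 9.82 × 10^-3 mol
Let x = n(LiOH), y = n(NaOH).
Titrant: 1x + 1y = 9.82 × 10^-3;  mass: 23.95x + 40.00y = 0.350
Solving, x = 2.67 × 10^-3 mol, y = 7.15 × 10^-3 mol
mass of LiOH = 2.67 × 10^-3 × 23.95 = 0.0639 g

0.0639 g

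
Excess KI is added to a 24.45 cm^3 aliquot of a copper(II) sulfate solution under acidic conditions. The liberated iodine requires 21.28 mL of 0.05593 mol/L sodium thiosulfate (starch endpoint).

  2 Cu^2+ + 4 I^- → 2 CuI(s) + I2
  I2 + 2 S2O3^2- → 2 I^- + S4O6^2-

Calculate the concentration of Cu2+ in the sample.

0.04868 mol/L

n(S2O3^2-) = 0.02128 × 0.05593 = 1.190 × 10^-3 mol
n(I2) = n(S2O3^2-)/2 = 5.951 × 10^-4 mol
From the 2:1 ratio, n(Cu2+) in the aliquot = 2/1 × 5.951 × 10^-4 = 1.190 × 10^-3 mol
[Cu2+] = 1.190 × 10^-3 / 0.02445 = 0.04868 mol/L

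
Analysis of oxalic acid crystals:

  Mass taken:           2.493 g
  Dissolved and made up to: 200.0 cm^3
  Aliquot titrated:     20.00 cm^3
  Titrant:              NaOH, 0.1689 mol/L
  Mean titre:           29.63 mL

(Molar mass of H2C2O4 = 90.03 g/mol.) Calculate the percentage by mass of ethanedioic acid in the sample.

90.36 %

H2C2O4 + 2 NaOH → Na2C2O4 + 2 H2O
n(NaOH) per titration = 0.02963 × 0.1689 = 5.005 × 10^-3 mol
From the 1:2 ratio, n(H2C2O4) in each aliquot = 1/2 × 5.005 × 10^-3 = 2.502 × 10^-3 mol
n(H2C2O4) in the whole flask = 2.502 × 10^-3 × 200.0/20.00 = 0.02502 mol
mass of H2C2O4 = 0.02502 × 90.03 = 2.253 g
% H2C2O4 = 2.253 / 2.493 × 100 = 90.36 %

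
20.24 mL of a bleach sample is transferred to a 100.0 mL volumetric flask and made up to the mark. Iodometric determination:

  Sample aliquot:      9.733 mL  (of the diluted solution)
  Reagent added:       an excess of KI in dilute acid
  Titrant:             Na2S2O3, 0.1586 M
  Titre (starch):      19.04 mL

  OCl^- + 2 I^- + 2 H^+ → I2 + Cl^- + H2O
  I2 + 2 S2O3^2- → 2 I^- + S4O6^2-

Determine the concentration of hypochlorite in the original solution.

0.7664 M

n(S2O3^2-) = 0.01904 × 0.1586 = 3.020 × 10^-3 mol
n(I2) = n(S2O3^2-)/2 = 1.510 × 10^-3 mol
n(OCl^-) in the aliquot = 1.510 × 10^-3 mol (1:1 ratio)
[OCl^-]_dilute = 1.510 × 10^-3 / 0.009733 = 0.1551 mol/L
[OCl^-]_original = 0.1551 × 100.0/20.24 = 0.7664 mol/L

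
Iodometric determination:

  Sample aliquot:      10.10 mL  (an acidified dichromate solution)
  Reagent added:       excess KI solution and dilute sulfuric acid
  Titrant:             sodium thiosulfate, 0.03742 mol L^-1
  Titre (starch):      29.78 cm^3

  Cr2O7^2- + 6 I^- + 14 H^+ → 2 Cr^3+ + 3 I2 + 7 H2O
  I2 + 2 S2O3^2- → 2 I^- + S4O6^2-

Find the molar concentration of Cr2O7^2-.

n(S2O3^2-) = 0.02978 × 0.03742 = 1.114 × 10^-3 mol
n(I2) = n(S2O3^2-)/2 = 5.572 × 10^-4 mol
From the 1:3 ratio, n(Cr2O7^2-) in the aliquot = 1/3 × 5.572 × 10^-4 = 1.857 × 10^-4 mol
[Cr2O7^2-] = 1.857 × 10^-4 / 0.01010 = 0.01839 mol/L

0.01839 mol/L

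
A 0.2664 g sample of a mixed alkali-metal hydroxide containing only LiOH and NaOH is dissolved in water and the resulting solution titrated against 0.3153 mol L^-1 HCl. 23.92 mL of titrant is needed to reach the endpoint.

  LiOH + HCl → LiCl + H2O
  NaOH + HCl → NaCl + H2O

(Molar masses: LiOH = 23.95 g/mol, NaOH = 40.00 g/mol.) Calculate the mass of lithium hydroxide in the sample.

n(HCl) = 0.02392 × 0.3153 = 7.542 × 10^-3 mol
Let x = n(LiOH), y = n(NaOH).
Titrant: 1x + 1y = 7.542 × 10^-3;  mass: 23.95x + 40.00y = 0.2664
Solving, x = 2.198 × 10^-3 mol, y = 5.344 × 10^-3 mol
mass of LiOH = 2.198 × 10^-3 × 23.95 = 0.05264 g

0.05264 g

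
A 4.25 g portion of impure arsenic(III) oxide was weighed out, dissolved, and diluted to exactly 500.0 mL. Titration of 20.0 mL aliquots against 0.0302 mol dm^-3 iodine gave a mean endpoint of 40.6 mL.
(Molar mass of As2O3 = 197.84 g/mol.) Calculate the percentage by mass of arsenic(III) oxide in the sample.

As2O3 + 2 I2 + 2 H2O → As2O5 + 4 HI
n(I2) per titration = 0.0406 × 0.0302 = 1.23 × 10^-3 mol
From the 1:2 ratio, n(As2O3) in each aliquot = 1/2 × 1.23 × 10^-3 = 6.13 × 10^-4 mol
n(As2O3) in the whole flask = 6.13 × 10^-4 × 500.0/20.0 = 0.0153 mol
mass of As2O3 = 0.0153 × 197.84 = 3.03 g
% As2O3 = 3.03 / 4.25 × 100 = 71.3 %

71.3 %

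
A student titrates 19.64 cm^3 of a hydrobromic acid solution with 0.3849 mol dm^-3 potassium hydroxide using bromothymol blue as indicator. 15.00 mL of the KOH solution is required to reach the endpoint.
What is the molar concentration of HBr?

0.2940 mol/L

HBr + KOH → KBr + H2O
n(KOH) = 0.01500 L × 0.3849 mol/L = 5.774 × 10^-3 mol
n(HBr) = 5.774 × 10^-3 mol (1:1 mole ratio)
[HBr] = 5.774 × 10^-3 mol / 0.01964 L = 0.2940 mol/L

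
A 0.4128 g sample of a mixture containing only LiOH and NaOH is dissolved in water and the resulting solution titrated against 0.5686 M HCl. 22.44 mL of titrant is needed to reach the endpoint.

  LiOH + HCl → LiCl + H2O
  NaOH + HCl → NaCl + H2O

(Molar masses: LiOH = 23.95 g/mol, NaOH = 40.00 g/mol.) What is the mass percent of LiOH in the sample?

35.27 %

n(HCl) = 0.02244 × 0.5686 = 0.01276 mol
Let x = n(LiOH), y = n(NaOH).
Titrant: 1x + 1y = 0.01276;  mass: 23.95x + 40.00y = 0.4128
Solving, x = 6.079 × 10^-3 mol, y = 6.680 × 10^-3 mol
mass of LiOH = 6.079 × 10^-3 × 23.95 = 0.1456 g
% LiOH = 0.1456 / 0.4128 × 100 = 35.27 %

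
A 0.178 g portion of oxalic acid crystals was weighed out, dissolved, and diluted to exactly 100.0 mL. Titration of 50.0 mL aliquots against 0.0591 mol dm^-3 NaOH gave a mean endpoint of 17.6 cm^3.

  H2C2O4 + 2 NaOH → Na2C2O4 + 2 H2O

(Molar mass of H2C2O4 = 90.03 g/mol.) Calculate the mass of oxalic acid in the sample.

n(NaOH) per titration = 0.0176 × 0.0591 = 1.04 × 10^-3 mol
From the 1:2 ratio, n(H2C2O4) in each aliquot = 1/2 × 1.04 × 10^-3 = 5.20 × 10^-4 mol
n(H2C2O4) in the whole flask = 5.20 × 10^-4 × 100.0/50.0 = 1.04 × 10^-3 mol
mass of H2C2O4 = 1.04 × 10^-3 × 90.03 = 0.0936 g

0.0936 g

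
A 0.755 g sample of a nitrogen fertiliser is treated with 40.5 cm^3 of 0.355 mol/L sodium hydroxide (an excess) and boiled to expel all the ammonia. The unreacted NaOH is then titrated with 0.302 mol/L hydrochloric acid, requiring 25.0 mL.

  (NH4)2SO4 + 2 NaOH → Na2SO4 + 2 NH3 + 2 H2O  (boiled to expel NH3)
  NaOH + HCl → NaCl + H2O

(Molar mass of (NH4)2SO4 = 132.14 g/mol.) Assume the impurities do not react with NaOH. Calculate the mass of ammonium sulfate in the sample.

n(NaOH) added = 0.0405 × 0.355 = 0.0144 mol
n(HCl) used in back-titration = 0.0250 × 0.302 = 7.55 × 10^-3 mol
n(NaOH) left over = 7.55 × 10^-3 mol (1:1 ratio)
n(NaOH) consumed by analyte = 0.0144 − 7.55 × 10^-3 = 6.83 × 10^-3 mol
From the 1:2 ratio, n((NH4)2SO4) = 1/2 × 6.83 × 10^-3 = 3.41 × 10^-3 mol
mass of (NH4)2SO4 = 3.41 × 10^-3 × 132.14 = 0.451 g

0.451 g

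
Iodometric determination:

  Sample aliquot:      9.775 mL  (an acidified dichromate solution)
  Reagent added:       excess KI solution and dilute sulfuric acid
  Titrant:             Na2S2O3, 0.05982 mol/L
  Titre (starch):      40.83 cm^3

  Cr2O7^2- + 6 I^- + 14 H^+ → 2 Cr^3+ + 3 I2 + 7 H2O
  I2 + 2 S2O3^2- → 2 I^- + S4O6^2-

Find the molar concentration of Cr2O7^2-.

0.04164 mol/L

n(S2O3^2-) = 0.04083 × 0.05982 = 2.442 × 10^-3 mol
n(I2) = n(S2O3^2-)/2 = 1.221 × 10^-3 mol
From the 1:3 ratio, n(Cr2O7^2-) in the aliquot = 1/3 × 1.221 × 10^-3 = 4.071 × 10^-4 mol
[Cr2O7^2-] = 4.071 × 10^-4 / 0.009775 = 0.04164 mol/L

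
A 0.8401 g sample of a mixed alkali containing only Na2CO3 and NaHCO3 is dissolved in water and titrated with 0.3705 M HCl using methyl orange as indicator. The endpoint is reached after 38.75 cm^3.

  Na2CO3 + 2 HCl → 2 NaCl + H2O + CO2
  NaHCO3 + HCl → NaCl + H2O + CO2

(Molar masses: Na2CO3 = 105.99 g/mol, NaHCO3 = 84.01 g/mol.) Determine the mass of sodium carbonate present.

n(HCl) = 0.03875 × 0.3705 = 0.01436 mol
Let x = n(Na2CO3), y = n(NaHCO3).
Titrant: 2x + 1y = 0.01436;  mass: 105.99x + 84.01y = 0.8401
Solving, x = 5.901 × 10^-3 mol, y = 2.555 × 10^-3 mol
mass of Na2CO3 = 5.901 × 10^-3 × 105.99 = 0.6254 g

0.6254 g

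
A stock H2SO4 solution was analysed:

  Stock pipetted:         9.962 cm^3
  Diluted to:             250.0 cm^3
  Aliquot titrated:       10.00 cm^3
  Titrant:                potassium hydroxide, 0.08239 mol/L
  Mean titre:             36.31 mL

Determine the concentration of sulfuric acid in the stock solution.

H2SO4 + 2 KOH → K2SO4 + 2 H2O
n(KOH) = 0.03631 × 0.08239 = 2.992 × 10^-3 mol
From the 1:2 ratio, n(H2SO4) in the aliquot = 1/2 × 2.992 × 10^-3 = 1.496 × 10^-3 mol
[H2SO4]_dilute = 1.496 × 10^-3 / 0.01000 = 0.1496 mol/L
Dilution factor = 250.0 / 9.962 = 25.10
[H2SO4]_stock = 0.1496 × 25.10 = 3.754 mol/L

3.754 mol/L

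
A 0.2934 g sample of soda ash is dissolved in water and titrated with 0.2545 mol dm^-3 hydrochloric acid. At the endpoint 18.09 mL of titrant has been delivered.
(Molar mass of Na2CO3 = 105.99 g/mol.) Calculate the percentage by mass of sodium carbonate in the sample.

83.16 %

Na2CO3 + 2 HCl → 2 NaCl + H2O + CO2
n(HCl) = 0.01809 L × 0.2545 mol/L = 4.604 × 10^-3 mol
From the 1:2 ratio, n(Na2CO3) = 1/2 × 4.604 × 10^-3 = 2.302 × 10^-3 mol
mass of Na2CO3 = 2.302 × 10^-3 × 105.99 g/mol = 0.2440 g
% Na2CO3 = 0.2440 / 0.2934 × 100 = 83.16 %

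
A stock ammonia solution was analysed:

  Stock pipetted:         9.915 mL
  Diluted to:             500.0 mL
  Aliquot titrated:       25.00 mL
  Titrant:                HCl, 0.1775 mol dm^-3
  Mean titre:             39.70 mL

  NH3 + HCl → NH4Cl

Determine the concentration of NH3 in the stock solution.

n(HCl) = 0.03970 × 0.1775 = 7.047 × 10^-3 mol
n(NH3) in the aliquot = 7.047 × 10^-3 mol (1:1 ratio)
[NH3]_dilute = 7.047 × 10^-3 / 0.02500 = 0.2819 mol/L
Dilution factor = 500.0 / 9.915 = 50.43
[NH3]_stock = 0.2819 × 50.43 = 14.21 mol/L

14.21 mol/L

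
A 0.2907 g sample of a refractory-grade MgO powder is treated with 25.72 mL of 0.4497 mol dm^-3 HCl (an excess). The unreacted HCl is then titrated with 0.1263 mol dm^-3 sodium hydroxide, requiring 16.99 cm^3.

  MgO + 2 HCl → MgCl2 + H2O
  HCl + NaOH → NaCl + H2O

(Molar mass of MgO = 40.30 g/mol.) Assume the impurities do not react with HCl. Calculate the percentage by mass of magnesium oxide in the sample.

65.30 %

n(HCl) added = 0.02572 × 0.4497 = 0.01157 mol
n(NaOH) used in back-titration = 0.01699 × 0.1263 = 2.146 × 10^-3 mol
n(HCl) left over = 2.146 × 10^-3 mol (1:1 ratio)
n(HCl) consumed by analyte = 0.01157 − 2.146 × 10^-3 = 9.420 × 10^-3 mol
From the 1:2 ratio, n(MgO) = 1/2 × 9.420 × 10^-3 = 4.710 × 10^-3 mol
mass of MgO = 4.710 × 10^-3 × 40.30 = 0.1898 g
% MgO = 0.1898 / 0.2907 × 100 = 65.30 %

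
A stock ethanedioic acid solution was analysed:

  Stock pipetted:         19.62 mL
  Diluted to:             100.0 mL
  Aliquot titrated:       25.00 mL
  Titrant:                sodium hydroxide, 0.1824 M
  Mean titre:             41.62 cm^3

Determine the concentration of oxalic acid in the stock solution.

H2C2O4 + 2 NaOH → Na2C2O4 + 2 H2O
n(NaOH) = 0.04162 × 0.1824 = 7.591 × 10^-3 mol
From the 1:2 ratio, n(H2C2O4) in the aliquot = 1/2 × 7.591 × 10^-3 = 3.796 × 10^-3 mol
[H2C2O4]_dilute = 3.796 × 10^-3 / 0.02500 = 0.1518 mol/L
Dilution factor = 100.0 / 19.62 = 5.097
[H2C2O4]_stock = 0.1518 × 5.097 = 0.7739 mol/L

0.7739 M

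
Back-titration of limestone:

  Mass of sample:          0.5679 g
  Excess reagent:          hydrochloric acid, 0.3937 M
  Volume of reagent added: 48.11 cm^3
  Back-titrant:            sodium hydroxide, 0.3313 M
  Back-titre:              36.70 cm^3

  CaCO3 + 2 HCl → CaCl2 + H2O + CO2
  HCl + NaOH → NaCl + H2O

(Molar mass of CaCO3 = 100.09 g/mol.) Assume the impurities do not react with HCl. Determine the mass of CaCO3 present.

n(HCl) added = 0.04811 × 0.3937 = 0.01894 mol
n(NaOH) used in back-titration = 0.03670 × 0.3313 = 0.01216 mol
n(HCl) left over = 0.01216 mol (1:1 ratio)
n(HCl) consumed by analyte = 0.01894 − 0.01216 = 6.782 × 10^-3 mol
From the 1:2 ratio, n(CaCO3) = 1/2 × 6.782 × 10^-3 = 3.391 × 10^-3 mol
mass of CaCO3 = 3.391 × 10^-3 × 100.09 = 0.3394 g

0.3394 g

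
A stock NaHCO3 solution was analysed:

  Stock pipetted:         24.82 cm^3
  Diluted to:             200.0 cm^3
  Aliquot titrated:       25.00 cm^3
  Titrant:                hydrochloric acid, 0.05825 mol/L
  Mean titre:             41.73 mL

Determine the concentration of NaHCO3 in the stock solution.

0.7835 mol/L

NaHCO3 + HCl → NaCl + H2O + CO2
n(HCl) = 0.04173 × 0.05825 = 2.431 × 10^-3 mol
n(NaHCO3) in the aliquot = 2.431 × 10^-3 mol (1:1 ratio)
[NaHCO3]_dilute = 2.431 × 10^-3 / 0.02500 = 0.09723 mol/L
Dilution factor = 200.0 / 24.82 = 8.058
[NaHCO3]_stock = 0.09723 × 8.058 = 0.7835 mol/L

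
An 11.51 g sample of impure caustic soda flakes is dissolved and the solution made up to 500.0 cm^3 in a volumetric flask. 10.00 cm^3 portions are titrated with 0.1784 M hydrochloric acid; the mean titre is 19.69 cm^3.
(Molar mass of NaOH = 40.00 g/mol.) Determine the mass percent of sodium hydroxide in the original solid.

NaOH + HCl → NaCl + H2O
n(HCl) per titration = 0.01969 × 0.1784 = 3.513 × 10^-3 mol
n(NaOH) in each aliquot = 3.513 × 10^-3 mol (1:1 ratio)
n(NaOH) in the whole flask = 3.513 × 10^-3 × 500.0/10.00 = 0.1756 mol
mass of NaOH = 0.1756 × 40.00 = 7.025 g
% NaOH = 7.025 / 11.51 × 100 = 61.04 %

61.04 %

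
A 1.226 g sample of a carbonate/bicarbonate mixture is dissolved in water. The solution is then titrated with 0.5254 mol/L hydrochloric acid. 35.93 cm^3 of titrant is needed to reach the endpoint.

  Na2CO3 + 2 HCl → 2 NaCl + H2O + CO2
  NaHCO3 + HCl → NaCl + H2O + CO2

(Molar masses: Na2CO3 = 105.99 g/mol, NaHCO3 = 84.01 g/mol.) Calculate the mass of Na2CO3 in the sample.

n(HCl) = 0.03593 × 0.5254 = 0.01888 mol
Let x = n(Na2CO3), y = n(NaHCO3).
Titrant: 2x + 1y = 0.01888;  mass: 105.99x + 84.01y = 1.226
Solving, x = 5.802 × 10^-3 mol, y = 7.273 × 10^-3 mol
mass of Na2CO3 = 5.802 × 10^-3 × 105.99 = 0.6150 g

0.6150 g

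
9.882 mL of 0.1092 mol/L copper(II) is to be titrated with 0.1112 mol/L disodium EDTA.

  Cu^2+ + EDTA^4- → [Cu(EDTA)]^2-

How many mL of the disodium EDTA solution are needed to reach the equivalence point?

n(Cu2+) = 0.009882 L × 0.1092 mol/L = 1.079 × 10^-3 mol
n(EDTA) = 1.079 × 10^-3 mol (1:1 stoichiometry)
V(EDTA) = 1.079 × 10^-3 mol / 0.1112 mol/L = 0.009704 L = 9.704 mL

9.704 mL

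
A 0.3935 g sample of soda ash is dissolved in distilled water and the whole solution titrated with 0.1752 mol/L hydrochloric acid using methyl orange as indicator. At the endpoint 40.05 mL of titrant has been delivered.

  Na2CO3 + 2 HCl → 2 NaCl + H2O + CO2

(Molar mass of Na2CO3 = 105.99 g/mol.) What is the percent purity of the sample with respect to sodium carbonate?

94.50 %

n(HCl) = 0.04005 L × 0.1752 mol/L = 7.017 × 10^-3 mol
From the 1:2 ratio, n(Na2CO3) = 1/2 × 7.017 × 10^-3 = 3.508 × 10^-3 mol
mass of Na2CO3 = 3.508 × 10^-3 × 105.99 g/mol = 0.3719 g
% Na2CO3 = 0.3719 / 0.3935 × 100 = 94.50 %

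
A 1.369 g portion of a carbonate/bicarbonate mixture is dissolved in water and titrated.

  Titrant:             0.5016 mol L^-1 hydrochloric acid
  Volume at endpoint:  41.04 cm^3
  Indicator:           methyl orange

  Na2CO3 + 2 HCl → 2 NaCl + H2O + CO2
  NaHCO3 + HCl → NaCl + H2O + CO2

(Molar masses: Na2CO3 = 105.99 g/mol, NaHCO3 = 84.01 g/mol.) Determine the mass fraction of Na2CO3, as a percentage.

n(HCl) = 0.04104 × 0.5016 = 0.02059 mol
Let x = n(Na2CO3), y = n(NaHCO3).
Titrant: 2x + 1y = 0.02059;  mass: 105.99x + 84.01y = 1.369
Solving, x = 5.810 × 10^-3 mol, y = 8.965 × 10^-3 mol
mass of Na2CO3 = 5.810 × 10^-3 × 105.99 = 0.6158 g
% Na2CO3 = 0.6158 / 1.369 × 100 = 44.98 %

44.98 %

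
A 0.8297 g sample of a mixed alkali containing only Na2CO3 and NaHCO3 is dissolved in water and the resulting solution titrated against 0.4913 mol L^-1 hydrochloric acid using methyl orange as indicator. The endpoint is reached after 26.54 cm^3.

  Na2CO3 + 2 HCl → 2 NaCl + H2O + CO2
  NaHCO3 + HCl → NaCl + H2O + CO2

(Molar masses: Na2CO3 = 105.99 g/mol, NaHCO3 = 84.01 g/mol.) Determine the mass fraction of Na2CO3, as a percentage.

n(HCl) = 0.02654 × 0.4913 = 0.01304 mol
Let x = n(Na2CO3), y = n(NaHCO3).
Titrant: 2x + 1y = 0.01304;  mass: 105.99x + 84.01y = 0.8297
Solving, x = 4.284 × 10^-3 mol, y = 4.472 × 10^-3 mol
mass of Na2CO3 = 4.284 × 10^-3 × 105.99 = 0.4540 g
% Na2CO3 = 0.4540 / 0.8297 × 100 = 54.72 %

54.72 %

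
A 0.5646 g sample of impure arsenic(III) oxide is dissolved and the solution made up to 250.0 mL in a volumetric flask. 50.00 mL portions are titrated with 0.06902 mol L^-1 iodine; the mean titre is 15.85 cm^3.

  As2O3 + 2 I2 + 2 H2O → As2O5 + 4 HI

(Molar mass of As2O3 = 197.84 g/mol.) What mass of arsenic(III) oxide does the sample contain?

0.5411 g

n(I2) per titration = 0.01585 × 0.06902 = 1.094 × 10^-3 mol
From the 1:2 ratio, n(As2O3) in each aliquot = 1/2 × 1.094 × 10^-3 = 5.470 × 10^-4 mol
n(As2O3) in the whole flask = 5.470 × 10^-4 × 250.0/50.00 = 2.735 × 10^-3 mol
mass of As2O3 = 2.735 × 10^-3 × 197.84 = 0.5411 g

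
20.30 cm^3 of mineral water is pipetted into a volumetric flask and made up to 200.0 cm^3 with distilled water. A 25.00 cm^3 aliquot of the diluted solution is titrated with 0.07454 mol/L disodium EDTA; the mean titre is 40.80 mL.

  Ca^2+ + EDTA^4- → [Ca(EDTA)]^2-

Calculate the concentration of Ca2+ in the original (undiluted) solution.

n(EDTA) = 0.04080 × 0.07454 = 3.041 × 10^-3 mol
n(Ca2+) in the aliquot = 3.041 × 10^-3 mol (1:1 ratio)
[Ca2+]_dilute = 3.041 × 10^-3 / 0.02500 = 0.1216 mol/L
Dilution factor = 200.0 / 20.30 = 9.852
[Ca2+]_stock = 0.1216 × 9.852 = 1.199 mol/L

1.199 mol/L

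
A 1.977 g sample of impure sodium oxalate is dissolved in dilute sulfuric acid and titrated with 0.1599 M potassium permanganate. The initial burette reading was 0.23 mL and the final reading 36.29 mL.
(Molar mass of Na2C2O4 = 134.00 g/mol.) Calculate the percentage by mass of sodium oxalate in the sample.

97.70 %

2 MnO4^- + 5 C2O4^2- + 16 H^+ → 2 Mn^2+ + 10 CO2 + 8 H2O
n(KMnO4) = 0.03606 L × 0.1599 mol/L = 5.766 × 10^-3 mol
From the 5:2 ratio, n(Na2C2O4) = 5/2 × 5.766 × 10^-3 = 0.01441 mol
mass of Na2C2O4 = 0.01441 × 134.00 g/mol = 1.932 g
% Na2C2O4 = 1.932 / 1.977 × 100 = 97.70 %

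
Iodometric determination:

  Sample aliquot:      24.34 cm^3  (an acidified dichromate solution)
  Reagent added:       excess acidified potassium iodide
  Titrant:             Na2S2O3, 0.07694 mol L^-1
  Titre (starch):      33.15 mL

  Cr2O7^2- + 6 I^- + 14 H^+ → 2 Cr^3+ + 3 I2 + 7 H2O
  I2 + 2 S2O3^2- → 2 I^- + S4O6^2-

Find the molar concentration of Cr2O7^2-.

n(S2O3^2-) = 0.03315 × 0.07694 = 2.551 × 10^-3 mol
n(I2) = n(S2O3^2-)/2 = 1.275 × 10^-3 mol
From the 1:3 ratio, n(Cr2O7^2-) in the aliquot = 1/3 × 1.275 × 10^-3 = 4.251 × 10^-4 mol
[Cr2O7^2-] = 4.251 × 10^-4 / 0.02434 = 0.01746 mol/L

0.01746 mol/L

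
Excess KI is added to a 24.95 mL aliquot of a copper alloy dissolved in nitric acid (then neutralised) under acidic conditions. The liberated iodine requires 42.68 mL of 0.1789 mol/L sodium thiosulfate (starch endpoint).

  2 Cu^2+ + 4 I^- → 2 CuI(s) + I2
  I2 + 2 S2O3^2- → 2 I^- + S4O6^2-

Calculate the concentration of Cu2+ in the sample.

0.3060 mol/L

n(S2O3^2-) = 0.04268 × 0.1789 = 7.635 × 10^-3 mol
n(I2) = n(S2O3^2-)/2 = 3.818 × 10^-3 mol
From the 2:1 ratio, n(Cu2+) in the aliquot = 2/1 × 3.818 × 10^-3 = 7.635 × 10^-3 mol
[Cu2+] = 7.635 × 10^-3 / 0.02495 = 0.3060 mol/L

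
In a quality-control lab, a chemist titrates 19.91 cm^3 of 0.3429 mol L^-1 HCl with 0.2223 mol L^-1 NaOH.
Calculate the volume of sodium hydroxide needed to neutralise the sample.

HCl + NaOH → NaCl + H2O
n(HCl) = 0.01991 L × 0.3429 mol/L = 6.827 × 10^-3 mol
n(NaOH) = 6.827 × 10^-3 mol (1:1 stoichiometry)
V(NaOH) = 6.827 × 10^-3 mol / 0.2223 mol/L = 0.03071 L = 30.71 mL

30.71 mL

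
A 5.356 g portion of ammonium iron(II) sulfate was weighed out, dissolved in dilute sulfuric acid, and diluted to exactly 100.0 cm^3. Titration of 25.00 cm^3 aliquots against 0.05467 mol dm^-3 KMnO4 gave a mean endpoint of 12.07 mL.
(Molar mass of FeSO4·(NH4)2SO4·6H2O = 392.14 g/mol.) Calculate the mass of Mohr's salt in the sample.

5.175 g

MnO4^- + 5 Fe^2+ + 8 H^+ → Mn^2+ + 5 Fe^3+ + 4 H2O
n(KMnO4) per titration = 0.01207 × 0.05467 = 6.599 × 10^-4 mol
From the 5:1 ratio, n(FeSO4·(NH4)2SO4·6H2O) in each aliquot = 5/1 × 6.599 × 10^-4 = 3.299 × 10^-3 mol
n(FeSO4·(NH4)2SO4·6H2O) in the whole flask = 3.299 × 10^-3 × 100.0/25.00 = 0.01320 mol
mass of FeSO4·(NH4)2SO4·6H2O = 0.01320 × 392.14 = 5.175 g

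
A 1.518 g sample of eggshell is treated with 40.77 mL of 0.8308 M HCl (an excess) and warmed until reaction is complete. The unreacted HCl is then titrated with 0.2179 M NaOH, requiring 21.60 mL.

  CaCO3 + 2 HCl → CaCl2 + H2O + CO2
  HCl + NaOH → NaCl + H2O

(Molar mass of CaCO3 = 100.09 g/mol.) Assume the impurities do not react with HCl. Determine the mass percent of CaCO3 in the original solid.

n(HCl) added = 0.04077 × 0.8308 = 0.03387 mol
n(NaOH) used in back-titration = 0.02160 × 0.2179 = 4.707 × 10^-3 mol
n(HCl) left over = 4.707 × 10^-3 mol (1:1 ratio)
n(HCl) consumed by analyte = 0.03387 − 4.707 × 10^-3 = 0.02917 mol
From the 1:2 ratio, n(CaCO3) = 1/2 × 0.02917 = 0.01458 mol
mass of CaCO3 = 0.01458 × 100.09 = 1.460 g
% CaCO3 = 1.460 / 1.518 × 100 = 96.15 %

96.15 %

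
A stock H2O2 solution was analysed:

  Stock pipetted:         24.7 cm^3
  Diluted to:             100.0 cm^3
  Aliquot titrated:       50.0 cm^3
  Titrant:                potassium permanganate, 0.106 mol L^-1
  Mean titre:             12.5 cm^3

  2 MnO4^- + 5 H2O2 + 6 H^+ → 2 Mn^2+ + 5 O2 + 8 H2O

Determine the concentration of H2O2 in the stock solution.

0.268 mol/L

n(KMnO4) = 0.0125 × 0.106 = 1.32 × 10^-3 mol
From the 5:2 ratio, n(H2O2) in the aliquot = 5/2 × 1.32 × 10^-3 = 3.31 × 10^-3 mol
[H2O2]_dilute = 3.31 × 10^-3 / 0.0500 = 0.0662 mol/L
Dilution factor = 100.0 / 24.7 = 4.049
[H2O2]_stock = 0.0662 × 4.049 = 0.268 mol/L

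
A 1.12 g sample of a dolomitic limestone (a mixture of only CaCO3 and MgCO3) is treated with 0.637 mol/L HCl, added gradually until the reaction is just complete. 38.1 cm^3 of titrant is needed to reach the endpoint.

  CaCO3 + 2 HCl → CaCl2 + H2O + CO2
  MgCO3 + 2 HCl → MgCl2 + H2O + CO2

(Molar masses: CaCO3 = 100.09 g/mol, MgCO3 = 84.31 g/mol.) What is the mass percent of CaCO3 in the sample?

54.9 %

n(HCl) = 0.0381 × 0.637 = 0.0243 mol
Let x = n(CaCO3), y = n(MgCO3).
Titrant: 2x + 2y = 0.0243;  mass: 100.09x + 84.31y = 1.12
Solving, x = 6.14 × 10^-3 mol, y = 5.99 × 10^-3 mol
mass of CaCO3 = 6.14 × 10^-3 × 100.09 = 0.615 g
% CaCO3 = 0.615 / 1.12 × 100 = 54.9 %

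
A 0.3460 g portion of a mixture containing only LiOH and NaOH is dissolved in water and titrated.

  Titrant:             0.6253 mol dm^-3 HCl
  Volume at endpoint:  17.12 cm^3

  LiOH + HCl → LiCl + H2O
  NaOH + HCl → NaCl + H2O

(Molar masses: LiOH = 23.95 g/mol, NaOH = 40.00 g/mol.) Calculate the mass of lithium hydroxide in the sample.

0.1227 g

n(HCl) = 0.01712 × 0.6253 = 0.01071 mol
Let x = n(LiOH), y = n(NaOH).
Titrant: 1x + 1y = 0.01071;  mass: 23.95x + 40.00y = 0.3460
Solving, x = 5.122 × 10^-3 mol, y = 5.583 × 10^-3 mol
mass of LiOH = 5.122 × 10^-3 × 23.95 = 0.1227 g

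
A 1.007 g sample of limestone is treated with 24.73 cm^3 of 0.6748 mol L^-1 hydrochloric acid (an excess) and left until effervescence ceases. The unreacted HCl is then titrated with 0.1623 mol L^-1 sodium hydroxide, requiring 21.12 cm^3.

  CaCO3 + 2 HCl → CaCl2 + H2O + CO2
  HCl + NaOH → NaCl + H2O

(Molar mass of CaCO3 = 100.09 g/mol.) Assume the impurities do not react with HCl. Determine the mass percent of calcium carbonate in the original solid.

65.90 %

n(HCl) added = 0.02473 × 0.6748 = 0.01669 mol
n(NaOH) used in back-titration = 0.02112 × 0.1623 = 3.428 × 10^-3 mol
n(HCl) left over = 3.428 × 10^-3 mol (1:1 ratio)
n(HCl) consumed by analyte = 0.01669 − 3.428 × 10^-3 = 0.01326 mol
From the 1:2 ratio, n(CaCO3) = 1/2 × 0.01326 = 6.630 × 10^-3 mol
mass of CaCO3 = 6.630 × 10^-3 × 100.09 = 0.6636 g
% CaCO3 = 0.6636 / 1.007 × 100 = 65.90 %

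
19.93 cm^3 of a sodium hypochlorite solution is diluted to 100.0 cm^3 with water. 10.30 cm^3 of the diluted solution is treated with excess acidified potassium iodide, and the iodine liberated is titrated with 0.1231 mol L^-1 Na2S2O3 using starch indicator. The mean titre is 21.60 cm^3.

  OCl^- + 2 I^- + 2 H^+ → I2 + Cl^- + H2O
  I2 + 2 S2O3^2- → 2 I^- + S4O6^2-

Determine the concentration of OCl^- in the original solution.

0.6476 mol/L

n(S2O3^2-) = 0.02160 × 0.1231 = 2.659 × 10^-3 mol
n(I2) = n(S2O3^2-)/2 = 1.329 × 10^-3 mol
n(OCl^-) in the aliquot = 1.329 × 10^-3 mol (1:1 ratio)
[OCl^-]_dilute = 1.329 × 10^-3 / 0.01030 = 0.1291 mol/L
[OCl^-]_original = 0.1291 × 100.0/19.93 = 0.6476 mol/L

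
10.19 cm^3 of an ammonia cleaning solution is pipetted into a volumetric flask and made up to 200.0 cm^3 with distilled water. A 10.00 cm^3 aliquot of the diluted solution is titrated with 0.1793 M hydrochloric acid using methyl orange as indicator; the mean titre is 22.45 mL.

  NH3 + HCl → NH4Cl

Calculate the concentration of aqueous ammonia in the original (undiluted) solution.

n(HCl) = 0.02245 × 0.1793 = 4.025 × 10^-3 mol
n(NH3) in the aliquot = 4.025 × 10^-3 mol (1:1 ratio)
[NH3]_dilute = 4.025 × 10^-3 / 0.01000 = 0.4025 mol/L
Dilution factor = 200.0 / 10.19 = 19.63
[NH3]_stock = 0.4025 × 19.63 = 7.900 mol/L

7.900 M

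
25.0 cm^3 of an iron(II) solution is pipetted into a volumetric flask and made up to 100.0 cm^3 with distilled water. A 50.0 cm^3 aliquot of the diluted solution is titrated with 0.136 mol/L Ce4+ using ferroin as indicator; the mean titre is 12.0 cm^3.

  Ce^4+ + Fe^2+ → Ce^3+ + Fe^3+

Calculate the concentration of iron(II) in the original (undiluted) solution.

n(Ce4+) = 0.0120 × 0.136 = 1.63 × 10^-3 mol
n(Fe2+) in the aliquot = 1.63 × 10^-3 mol (1:1 ratio)
[Fe2+]_dilute = 1.63 × 10^-3 / 0.0500 = 0.0326 mol/L
Dilution factor = 100.0 / 25.0 = 4.000
[Fe2+]_stock = 0.0326 × 4.000 = 0.131 mol/L

0.131 mol/L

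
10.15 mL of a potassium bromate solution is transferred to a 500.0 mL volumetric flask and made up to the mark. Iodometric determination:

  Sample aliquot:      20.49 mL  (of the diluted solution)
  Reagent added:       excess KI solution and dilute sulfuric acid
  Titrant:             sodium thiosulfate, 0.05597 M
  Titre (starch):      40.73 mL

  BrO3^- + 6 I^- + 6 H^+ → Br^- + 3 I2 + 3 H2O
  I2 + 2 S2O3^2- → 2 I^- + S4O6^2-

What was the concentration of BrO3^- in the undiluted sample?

0.9134 M

n(S2O3^2-) = 0.04073 × 0.05597 = 2.280 × 10^-3 mol
n(I2) = n(S2O3^2-)/2 = 1.140 × 10^-3 mol
From the 1:3 ratio, n(BrO3^-) in the aliquot = 1/3 × 1.140 × 10^-3 = 3.799 × 10^-4 mol
[BrO3^-]_dilute = 3.799 × 10^-4 / 0.02049 = 0.01854 mol/L
[BrO3^-]_original = 0.01854 × 500.0/10.15 = 0.9134 mol/L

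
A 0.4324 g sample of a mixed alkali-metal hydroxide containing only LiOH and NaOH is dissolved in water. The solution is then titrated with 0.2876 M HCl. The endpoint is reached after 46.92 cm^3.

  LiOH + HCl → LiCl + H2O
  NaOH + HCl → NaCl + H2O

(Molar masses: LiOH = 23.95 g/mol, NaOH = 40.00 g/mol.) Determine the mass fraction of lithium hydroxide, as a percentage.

n(HCl) = 0.04692 × 0.2876 = 0.01349 mol
Let x = n(LiOH), y = n(NaOH).
Titrant: 1x + 1y = 0.01349;  mass: 23.95x + 40.00y = 0.4324
Solving, x = 6.690 × 10^-3 mol, y = 6.805 × 10^-3 mol
mass of LiOH = 6.690 × 10^-3 × 23.95 = 0.1602 g
% LiOH = 0.1602 / 0.4324 × 100 = 37.05 %

37.05 %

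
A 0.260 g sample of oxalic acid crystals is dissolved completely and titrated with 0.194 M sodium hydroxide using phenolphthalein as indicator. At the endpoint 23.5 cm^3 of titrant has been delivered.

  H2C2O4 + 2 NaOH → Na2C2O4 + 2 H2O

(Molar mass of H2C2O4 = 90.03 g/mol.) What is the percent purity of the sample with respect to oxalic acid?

n(NaOH) = 0.0235 L × 0.194 mol/L = 4.56 × 10^-3 mol
From the 1:2 ratio, n(H2C2O4) = 1/2 × 4.56 × 10^-3 = 2.28 × 10^-3 mol
mass of H2C2O4 = 2.28 × 10^-3 × 90.03 g/mol = 0.205 g
% H2C2O4 = 0.205 / 0.260 × 100 = 78.9 %

78.9 %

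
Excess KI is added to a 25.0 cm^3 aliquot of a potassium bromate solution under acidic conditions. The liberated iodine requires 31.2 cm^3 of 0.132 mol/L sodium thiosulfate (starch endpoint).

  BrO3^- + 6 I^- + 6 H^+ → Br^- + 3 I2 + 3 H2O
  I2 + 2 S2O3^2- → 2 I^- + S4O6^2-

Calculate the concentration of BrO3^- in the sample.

n(S2O3^2-) = 0.0312 × 0.132 = 4.12 × 10^-3 mol
n(I2) = n(S2O3^2-)/2 = 2.06 × 10^-3 mol
From the 1:3 ratio, n(BrO3^-) in the aliquot = 1/3 × 2.06 × 10^-3 = 6.86 × 10^-4 mol
[BrO3^-] = 6.86 × 10^-4 / 0.0250 = 0.0275 mol/L

0.0275 mol/L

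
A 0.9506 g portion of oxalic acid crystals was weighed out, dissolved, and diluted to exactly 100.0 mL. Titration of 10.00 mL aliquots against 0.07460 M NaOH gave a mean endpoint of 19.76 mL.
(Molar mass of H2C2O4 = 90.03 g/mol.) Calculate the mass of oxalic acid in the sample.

0.6636 g

H2C2O4 + 2 NaOH → Na2C2O4 + 2 H2O
n(NaOH) per titration = 0.01976 × 0.07460 = 1.474 × 10^-3 mol
From the 1:2 ratio, n(H2C2O4) in each aliquot = 1/2 × 1.474 × 10^-3 = 7.370 × 10^-4 mol
n(H2C2O4) in the whole flask = 7.370 × 10^-4 × 100.0/10.00 = 7.370 × 10^-3 mol
mass of H2C2O4 = 7.370 × 10^-3 × 90.03 = 0.6636 g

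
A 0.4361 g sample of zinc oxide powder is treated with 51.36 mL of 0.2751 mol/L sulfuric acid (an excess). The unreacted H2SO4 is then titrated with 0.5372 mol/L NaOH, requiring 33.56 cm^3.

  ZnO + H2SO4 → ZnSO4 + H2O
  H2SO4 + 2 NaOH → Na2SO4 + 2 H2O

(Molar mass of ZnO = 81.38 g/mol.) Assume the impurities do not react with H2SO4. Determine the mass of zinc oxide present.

n(H2SO4) added = 0.05136 × 0.2751 = 0.01413 mol
n(NaOH) used in back-titration = 0.03356 × 0.5372 = 0.01803 mol
From the 1:2 ratio, n(H2SO4) left over = 1/2 × 0.01803 = 9.014 × 10^-3 mol
n(H2SO4) consumed by analyte = 0.01413 − 9.014 × 10^-3 = 5.115 × 10^-3 mol
n(ZnO) = 5.115 × 10^-3 mol (1:1 ratio)
mass of ZnO = 5.115 × 10^-3 × 81.38 = 0.4163 g

0.4163 g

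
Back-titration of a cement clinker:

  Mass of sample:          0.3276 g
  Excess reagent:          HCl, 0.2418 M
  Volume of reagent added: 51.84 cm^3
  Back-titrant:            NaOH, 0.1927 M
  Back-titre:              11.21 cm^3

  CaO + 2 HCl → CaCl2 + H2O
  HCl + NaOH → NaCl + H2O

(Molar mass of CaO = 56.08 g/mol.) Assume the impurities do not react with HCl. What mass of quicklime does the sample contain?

0.2909 g

n(HCl) added = 0.05184 × 0.2418 = 0.01253 mol
n(NaOH) used in back-titration = 0.01121 × 0.1927 = 2.160 × 10^-3 mol
n(HCl) left over = 2.160 × 10^-3 mol (1:1 ratio)
n(HCl) consumed by analyte = 0.01253 − 2.160 × 10^-3 = 0.01037 mol
From the 1:2 ratio, n(CaO) = 1/2 × 0.01037 = 5.187 × 10^-3 mol
mass of CaO = 5.187 × 10^-3 × 56.08 = 0.2909 g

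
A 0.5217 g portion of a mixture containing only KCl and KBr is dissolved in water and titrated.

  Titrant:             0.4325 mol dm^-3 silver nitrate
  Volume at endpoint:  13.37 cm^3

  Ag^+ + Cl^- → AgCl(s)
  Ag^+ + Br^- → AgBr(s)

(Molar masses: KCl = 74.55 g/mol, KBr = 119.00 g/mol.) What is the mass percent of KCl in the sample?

53.50 %

n(AgNO3) = 0.01337 × 0.4325 = 5.783 × 10^-3 mol
Let x = n(KCl), y = n(KBr).
Titrant: 1x + 1y = 5.783 × 10^-3;  mass: 74.55x + 119.00y = 0.5217
Solving, x = 3.744 × 10^-3 mol, y = 2.039 × 10^-3 mol
mass of KCl = 3.744 × 10^-3 × 74.55 = 0.2791 g
% KCl = 0.2791 / 0.5217 × 100 = 53.50 %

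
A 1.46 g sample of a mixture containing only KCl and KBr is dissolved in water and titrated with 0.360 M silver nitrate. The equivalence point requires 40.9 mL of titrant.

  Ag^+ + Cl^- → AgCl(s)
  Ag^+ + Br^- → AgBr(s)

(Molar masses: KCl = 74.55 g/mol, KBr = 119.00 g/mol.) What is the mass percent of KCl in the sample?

n(AgNO3) = 0.0409 × 0.360 = 0.0147 mol
Let x = n(KCl), y = n(KBr).
Titrant: 1x + 1y = 0.0147;  mass: 74.55x + 119.00y = 1.46
Solving, x = 6.57 × 10^-3 mol, y = 8.15 × 10^-3 mol
mass of KCl = 6.57 × 10^-3 × 74.55 = 0.490 g
% KCl = 0.490 / 1.46 × 100 = 33.6 %

33.6 %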